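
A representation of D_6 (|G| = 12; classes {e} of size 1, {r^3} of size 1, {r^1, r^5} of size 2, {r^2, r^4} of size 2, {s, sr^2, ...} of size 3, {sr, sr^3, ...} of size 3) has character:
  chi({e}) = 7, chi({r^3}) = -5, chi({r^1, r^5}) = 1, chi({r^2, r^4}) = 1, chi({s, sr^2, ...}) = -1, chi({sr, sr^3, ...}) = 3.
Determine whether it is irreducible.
Not irreducible (reducible): <chi, chi> = 9 > 1.

<chi, chi> = (1/|G|) sum_C |C| * |chi(C)|^2 = (1/12)[1*|7|^2 + 1*|-5|^2 + 2*|1|^2 + 2*|1|^2 + 3*|-1|^2 + 3*|3|^2]
  = (1/12)[(49) + (25) + (2) + (2) + (3) + (27)] = 108/12 = 9.
A character is irreducible iff <chi, chi> = 1, so this representation is reducible.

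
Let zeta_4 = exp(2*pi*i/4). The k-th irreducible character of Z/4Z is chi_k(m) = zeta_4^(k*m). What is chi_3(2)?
chi_3(2) = zeta_4^6 = -1

Justification: chi_3(2) = zeta_4^(3*2) = zeta_4^6. Since zeta_4^4 = 1, this equals zeta_4^2 = exp(2*pi*i*2/4) = -1.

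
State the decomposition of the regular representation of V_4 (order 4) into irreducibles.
Each irreducible V_i of dimension d_i appears with multiplicity d_i, i.e. rho_reg = (direct sum over all irreducibles V_i) d_i V_i. The irreducible dimensions for V_4 are 1, 1, 1, 1: 4 irreducibles of dimension 1, each with multiplicity 1. Total dimension 4*1*1 = 4 = |G|.

Justification: General theorem: in the regular representation of a finite group G, each irreducible appears with multiplicity equal to its dimension. Check: dim(rho_reg) = sum d_i^2 = 1 + 1 + 1 + 1 = 4 = |G|.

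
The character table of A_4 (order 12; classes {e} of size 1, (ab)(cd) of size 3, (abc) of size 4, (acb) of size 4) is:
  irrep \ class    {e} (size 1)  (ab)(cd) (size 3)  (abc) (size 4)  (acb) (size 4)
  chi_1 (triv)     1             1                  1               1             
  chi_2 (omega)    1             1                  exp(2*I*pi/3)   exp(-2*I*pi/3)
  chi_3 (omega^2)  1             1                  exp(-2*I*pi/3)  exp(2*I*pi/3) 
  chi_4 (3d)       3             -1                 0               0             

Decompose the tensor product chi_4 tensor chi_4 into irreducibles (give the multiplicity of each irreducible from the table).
chi_4 tensor chi_4 = chi_1 + chi_2 + chi_3 + 2*chi_4 (all other irreducibles have multiplicity 0).

The character of a tensor product is the pointwise product (chi_4 * chi_4)(C) = chi_4(C) * chi_4(C):
  {e}: (3)*(3), (ab)(cd): (-1)*(-1), (abc): (0)*(0), (acb): (0)*(0)
so (chi_4 * chi_4) takes values
  {e} -> 9, (ab)(cd) -> 1, (abc) -> 0, (acb) -> 0.
Now take the inner product of this character with each irreducible chi from the table, <chi_4*chi_4, chi> = (1/12) sum_C |C| (chi_4*chi_4)(C) conj(chi(C)):
  <chi_4*chi_4, chi_1> = (1/12)[1*(9)*conj(1) + 3*(1)*conj(1) + 4*(0)*conj(1) + 4*(0)*conj(1)]
      = (1/12)[(9) + (3) + (0) + (0)] = 12/12 = 1
  <chi_4*chi_4, chi_2> = (1/12)[1*(9)*conj(1) + 3*(1)*conj(1) + 4*(0)*conj(exp(2*I*pi/3)) + 4*(0)*conj(exp(-2*I*pi/3))]
      = (1/12)[(9) + (3) + (0) + (0)] = 12/12 = 1
  <chi_4*chi_4, chi_3> = (1/12)[1*(9)*conj(1) + 3*(1)*conj(1) + 4*(0)*conj(exp(-2*I*pi/3)) + 4*(0)*conj(exp(2*I*pi/3))]
      = (1/12)[(9) + (3) + (0) + (0)] = 12/12 = 1
  <chi_4*chi_4, chi_4> = (1/12)[1*(9)*conj(3) + 3*(1)*conj(-1) + 4*(0)*conj(0) + 4*(0)*conj(0)]
      = (1/12)[(27) + (-3) + (0) + (0)] = 24/12 = 2
(Exp terms are combined using exp(i*s)*conj(exp(i*t)) = exp(i*(s-t)), and sums of them are collapsed using the identity that for every m > 1 the m distinct m-th roots of unity sum to 0, e.g. 1 + exp(2*I*pi/3) + exp(-2*I*pi/3) = 0.)
Hence the multiplicities are chi_1: 1, chi_2: 1, chi_3: 1, chi_4: 2. Dimension check: dim(chi_4)*dim(chi_4) = 3*3 = 9 and sum (mult * dim) = 1*1 + 1*1 + 1*1 + 2*3 = 9.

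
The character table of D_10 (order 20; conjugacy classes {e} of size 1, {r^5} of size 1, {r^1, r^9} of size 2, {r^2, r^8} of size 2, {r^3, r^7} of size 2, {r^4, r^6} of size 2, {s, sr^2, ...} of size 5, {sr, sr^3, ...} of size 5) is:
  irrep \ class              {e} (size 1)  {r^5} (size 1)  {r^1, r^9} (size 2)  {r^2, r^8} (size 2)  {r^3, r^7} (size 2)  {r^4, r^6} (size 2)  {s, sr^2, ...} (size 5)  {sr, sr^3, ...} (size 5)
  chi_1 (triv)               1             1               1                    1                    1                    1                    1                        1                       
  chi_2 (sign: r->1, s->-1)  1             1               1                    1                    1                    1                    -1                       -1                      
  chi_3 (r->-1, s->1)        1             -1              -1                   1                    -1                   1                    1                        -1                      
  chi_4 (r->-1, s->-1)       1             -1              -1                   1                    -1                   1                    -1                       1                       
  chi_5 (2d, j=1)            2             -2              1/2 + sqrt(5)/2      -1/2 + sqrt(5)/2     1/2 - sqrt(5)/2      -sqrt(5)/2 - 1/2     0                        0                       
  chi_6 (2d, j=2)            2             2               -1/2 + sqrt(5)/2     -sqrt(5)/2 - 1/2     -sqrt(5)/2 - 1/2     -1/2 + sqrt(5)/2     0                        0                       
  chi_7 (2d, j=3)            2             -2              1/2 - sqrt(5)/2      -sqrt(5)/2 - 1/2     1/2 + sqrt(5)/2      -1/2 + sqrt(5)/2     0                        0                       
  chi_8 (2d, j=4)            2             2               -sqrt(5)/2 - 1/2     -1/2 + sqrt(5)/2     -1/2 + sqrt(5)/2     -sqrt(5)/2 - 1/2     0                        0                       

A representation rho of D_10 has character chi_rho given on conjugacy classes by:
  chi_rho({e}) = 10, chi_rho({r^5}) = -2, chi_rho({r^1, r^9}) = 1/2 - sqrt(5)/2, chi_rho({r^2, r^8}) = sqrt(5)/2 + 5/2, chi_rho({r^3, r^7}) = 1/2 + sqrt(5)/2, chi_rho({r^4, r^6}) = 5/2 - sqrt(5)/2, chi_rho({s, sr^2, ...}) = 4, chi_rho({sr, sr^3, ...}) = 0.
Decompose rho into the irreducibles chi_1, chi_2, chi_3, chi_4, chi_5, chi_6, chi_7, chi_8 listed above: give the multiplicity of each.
Multiplicities: chi_1: 2, chi_2: 0, chi_3: 2, chi_4: 0, chi_5: 1, chi_6: 0, chi_7: 1, chi_8: 1.

Solution. Use <chi_rho, chi> = (1/|G|) sum_C |C| * chi_rho(C) * conj(chi(C)) with |G| = 20 for each irreducible chi in the table:
  <chi_rho, chi_1> = (1/20)[1*(10)*conj(1) + 1*(-2)*conj(1) + 2*(1/2 - sqrt(5)/2)*conj(1) + 2*(sqrt(5)/2 + 5/2)*conj(1) + 2*(1/2 + sqrt(5)/2)*conj(1) + 2*(5/2 - sqrt(5)/2)*conj(1) + 5*(4)*conj(1) + 5*(0)*conj(1)]
      = (1/20)[(10) + (-2) + (1 - sqrt(5)) + (sqrt(5) + 5) + (1 + sqrt(5)) + (5 - sqrt(5)) + (20) + (0)] = 40/20 = 2
  <chi_rho, chi_2> = (1/20)[1*(10)*conj(1) + 1*(-2)*conj(1) + 2*(1/2 - sqrt(5)/2)*conj(1) + 2*(sqrt(5)/2 + 5/2)*conj(1) + 2*(1/2 + sqrt(5)/2)*conj(1) + 2*(5/2 - sqrt(5)/2)*conj(1) + 5*(4)*conj(-1) + 5*(0)*conj(-1)]
      = (1/20)[(10) + (-2) + (1 - sqrt(5)) + (sqrt(5) + 5) + (1 + sqrt(5)) + (5 - sqrt(5)) + (-20) + (0)] = 0/20 = 0
  <chi_rho, chi_3> = (1/20)[1*(10)*conj(1) + 1*(-2)*conj(-1) + 2*(1/2 - sqrt(5)/2)*conj(-1) + 2*(sqrt(5)/2 + 5/2)*conj(1) + 2*(1/2 + sqrt(5)/2)*conj(-1) + 2*(5/2 - sqrt(5)/2)*conj(1) + 5*(4)*conj(1) + 5*(0)*conj(-1)]
      = (1/20)[(10) + (2) + (-1 + sqrt(5)) + (sqrt(5) + 5) + (-sqrt(5) - 1) + (5 - sqrt(5)) + (20) + (0)] = 40/20 = 2
  <chi_rho, chi_4> = (1/20)[1*(10)*conj(1) + 1*(-2)*conj(-1) + 2*(1/2 - sqrt(5)/2)*conj(-1) + 2*(sqrt(5)/2 + 5/2)*conj(1) + 2*(1/2 + sqrt(5)/2)*conj(-1) + 2*(5/2 - sqrt(5)/2)*conj(1) + 5*(4)*conj(-1) + 5*(0)*conj(1)]
      = (1/20)[(10) + (2) + (-1 + sqrt(5)) + (sqrt(5) + 5) + (-sqrt(5) - 1) + (5 - sqrt(5)) + (-20) + (0)] = 0/20 = 0
  <chi_rho, chi_5> = (1/20)[1*(10)*conj(2) + 1*(-2)*conj(-2) + 2*(1/2 - sqrt(5)/2)*conj(1/2 + sqrt(5)/2) + 2*(sqrt(5)/2 + 5/2)*conj(-1/2 + sqrt(5)/2) + 2*(1/2 + sqrt(5)/2)*conj(1/2 - sqrt(5)/2) + 2*(5/2 - sqrt(5)/2)*conj(-sqrt(5)/2 - 1/2) + 5*(4)*conj(0) + 5*(0)*conj(0)]
      = (1/20)[(20) + (4) + (-2) + (2*sqrt(5)) + (-2) + (-2*sqrt(5)) + (0) + (0)] = 20/20 = 1
  <chi_rho, chi_6> = (1/20)[1*(10)*conj(2) + 1*(-2)*conj(2) + 2*(1/2 - sqrt(5)/2)*conj(-1/2 + sqrt(5)/2) + 2*(sqrt(5)/2 + 5/2)*conj(-sqrt(5)/2 - 1/2) + 2*(1/2 + sqrt(5)/2)*conj(-sqrt(5)/2 - 1/2) + 2*(5/2 - sqrt(5)/2)*conj(-1/2 + sqrt(5)/2) + 5*(4)*conj(0) + 5*(0)*conj(0)]
      = (1/20)[(20) + (-4) + (-3 + sqrt(5)) + (-3*sqrt(5) - 5) + (-3 - sqrt(5)) + (-5 + 3*sqrt(5)) + (0) + (0)] = 0/20 = 0
  <chi_rho, chi_7> = (1/20)[1*(10)*conj(2) + 1*(-2)*conj(-2) + 2*(1/2 - sqrt(5)/2)*conj(1/2 - sqrt(5)/2) + 2*(sqrt(5)/2 + 5/2)*conj(-sqrt(5)/2 - 1/2) + 2*(1/2 + sqrt(5)/2)*conj(1/2 + sqrt(5)/2) + 2*(5/2 - sqrt(5)/2)*conj(-1/2 + sqrt(5)/2) + 5*(4)*conj(0) + 5*(0)*conj(0)]
      = (1/20)[(20) + (4) + (3 - sqrt(5)) + (-3*sqrt(5) - 5) + (sqrt(5) + 3) + (-5 + 3*sqrt(5)) + (0) + (0)] = 20/20 = 1
  <chi_rho, chi_8> = (1/20)[1*(10)*conj(2) + 1*(-2)*conj(2) + 2*(1/2 - sqrt(5)/2)*conj(-sqrt(5)/2 - 1/2) + 2*(sqrt(5)/2 + 5/2)*conj(-1/2 + sqrt(5)/2) + 2*(1/2 + sqrt(5)/2)*conj(-1/2 + sqrt(5)/2) + 2*(5/2 - sqrt(5)/2)*conj(-sqrt(5)/2 - 1/2) + 5*(4)*conj(0) + 5*(0)*conj(0)]
      = (1/20)[(20) + (-4) + (2) + (2*sqrt(5)) + (2) + (-2*sqrt(5)) + (0) + (0)] = 20/20 = 1
Dimension check: dim(rho) = sum (mult * dim) = 2*1 + 0*1 + 2*1 + 0*1 + 1*2 + 0*2 + 1*2 + 1*2 = 10 = chi_rho(e) = 10.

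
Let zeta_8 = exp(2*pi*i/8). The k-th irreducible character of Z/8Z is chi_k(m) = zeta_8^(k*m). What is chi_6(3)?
chi_6(3) = zeta_8^18 = I

Argument: chi_6(3) = zeta_8^(6*3) = zeta_8^18. Since zeta_8^8 = 1, this equals zeta_8^2 = exp(2*pi*i*2/8) = I.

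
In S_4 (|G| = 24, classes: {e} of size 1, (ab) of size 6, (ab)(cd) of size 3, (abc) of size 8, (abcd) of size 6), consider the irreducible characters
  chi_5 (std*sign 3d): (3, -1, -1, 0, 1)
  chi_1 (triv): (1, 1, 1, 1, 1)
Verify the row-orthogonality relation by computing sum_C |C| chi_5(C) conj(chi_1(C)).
Sum = 0; so <chi_5, chi_1> = 0 (distinct irreducibles are orthogonal).

Justification: Compute term by term over conjugacy classes (|C| * chi_5(C) * conj(chi_1(C))):
  1*(3)*conj(1) + 6*(-1)*conj(1) + 3*(-1)*conj(1) + 8*(0)*conj(1) + 6*(1)*conj(1)
  = (3) + (-6) + (-3) + (0) + (6)
  = 0.
Dividing by |G| = 24 gives 0/24 = 0, matching the row-orthogonality relation <chi_5, chi_1> = [chi_5 = chi_1].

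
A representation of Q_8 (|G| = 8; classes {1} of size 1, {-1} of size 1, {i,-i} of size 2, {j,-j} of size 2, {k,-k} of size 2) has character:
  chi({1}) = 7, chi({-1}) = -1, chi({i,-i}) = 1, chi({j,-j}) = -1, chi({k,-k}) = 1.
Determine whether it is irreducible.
Not irreducible (reducible): <chi, chi> = 7 > 1.

Working: <chi, chi> = (1/|G|) sum_C |C| * |chi(C)|^2 = (1/8)[1*|7|^2 + 1*|-1|^2 + 2*|1|^2 + 2*|-1|^2 + 2*|1|^2]
  = (1/8)[(49) + (1) + (2) + (2) + (2)] = 56/8 = 7.
A character is irreducible iff <chi, chi> = 1, so this representation is reducible.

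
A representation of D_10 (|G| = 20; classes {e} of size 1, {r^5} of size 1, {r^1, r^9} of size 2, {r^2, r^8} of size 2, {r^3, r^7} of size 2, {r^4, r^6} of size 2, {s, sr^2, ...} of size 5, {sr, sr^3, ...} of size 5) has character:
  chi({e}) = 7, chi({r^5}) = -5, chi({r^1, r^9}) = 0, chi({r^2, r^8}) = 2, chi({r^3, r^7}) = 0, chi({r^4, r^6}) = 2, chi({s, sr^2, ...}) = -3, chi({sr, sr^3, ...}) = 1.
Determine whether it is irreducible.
Not irreducible (reducible): <chi, chi> = 7 > 1.

Why: <chi, chi> = (1/|G|) sum_C |C| * |chi(C)|^2 = (1/20)[1*|7|^2 + 1*|-5|^2 + 2*|0|^2 + 2*|2|^2 + 2*|0|^2 + 2*|2|^2 + 5*|-3|^2 + 5*|1|^2]
  = (1/20)[(49) + (25) + (0) + (8) + (0) + (8) + (45) + (5)] = 140/20 = 7.
A character is irreducible iff <chi, chi> = 1, so this representation is reducible.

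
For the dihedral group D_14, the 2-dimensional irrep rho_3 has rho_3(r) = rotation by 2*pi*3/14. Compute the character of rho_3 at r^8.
chi_{rho_3}(r^8) = 2*cos(2*pi*3*8/14) = -2*cos(3*pi/7)

Why: rho_3(r^8) is rotation by angle 2*pi*3*8/14, whose trace is 2*cos(2*pi*3*8/14) = -2*cos(3*pi/7).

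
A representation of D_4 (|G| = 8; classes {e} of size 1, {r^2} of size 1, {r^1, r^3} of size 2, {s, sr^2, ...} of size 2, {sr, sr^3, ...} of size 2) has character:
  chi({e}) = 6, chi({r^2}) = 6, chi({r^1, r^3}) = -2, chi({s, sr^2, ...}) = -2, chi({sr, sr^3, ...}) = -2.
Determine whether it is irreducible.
Not irreducible (reducible): <chi, chi> = 12 > 1.

Proof sketch: <chi, chi> = (1/|G|) sum_C |C| * |chi(C)|^2 = (1/8)[1*|6|^2 + 1*|6|^2 + 2*|-2|^2 + 2*|-2|^2 + 2*|-2|^2]
  = (1/8)[(36) + (36) + (8) + (8) + (8)] = 96/8 = 12.
A character is irreducible iff <chi, chi> = 1, so this representation is reducible.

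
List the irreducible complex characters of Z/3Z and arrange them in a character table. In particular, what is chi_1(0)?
Character table of Z/3Z (irreps indexed chi_0,...,chi_2 with chi_k(m) = zeta_3^(k*m), zeta_3 = exp(2*pi*i/3)):
  irrep \ class  {0} (size 1)  {1} (size 1)    {2} (size 1)  
  chi_0          1             1               1             
  chi_1          1             exp(2*I*pi/3)   exp(-2*I*pi/3)
  chi_2          1             exp(-2*I*pi/3)  exp(2*I*pi/3) 

Spot check: chi_1(0) = zeta_3^(1*0) = zeta_3^0 = 1.

Justification: Z/3Z is abelian, so all 3 irreducible complex representations are 1-dimensional. They are given by chi_k(m) = zeta_3^(k*m) for k = 0,...,2. Row orthogonality: sum_m chi_k(m) conj(chi_l(m)) = 3 * [k = l].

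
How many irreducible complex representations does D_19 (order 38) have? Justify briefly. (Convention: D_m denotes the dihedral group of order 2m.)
11

Derivation: The number of irreducible complex representations of a finite group equals its number of conjugacy classes. D_19 has 11 conjugacy classes ((n+3)/2 for n odd), so D_19 (order 38) has exactly 11 irreducible complex representations.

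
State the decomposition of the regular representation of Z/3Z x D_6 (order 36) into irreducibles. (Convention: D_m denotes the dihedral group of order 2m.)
Each irreducible V_i of dimension d_i appears with multiplicity d_i, i.e. rho_reg = (direct sum over all irreducibles V_i) d_i V_i. The irreducible dimensions for Z/3Z x D_6 are 1, 1, 1, 1, 1, 1, 1, 1, 1, 1, 1, 1, 2, 2, 2, 2, 2, 2: 12 irreducibles of dimension 1, each with multiplicity 1; 6 irreducibles of dimension 2, each with multiplicity 2. Total dimension 12*1*1 + 6*2*2 = 36 = |G|.

Why: General theorem: in the regular representation of a finite group G, each irreducible appears with multiplicity equal to its dimension. Check: dim(rho_reg) = sum d_i^2 = 1 + 1 + 1 + 1 + 1 + 1 + 1 + 1 + 1 + 1 + 1 + 1 + 4 + 4 + 4 + 4 + 4 + 4 = 36 = |G|.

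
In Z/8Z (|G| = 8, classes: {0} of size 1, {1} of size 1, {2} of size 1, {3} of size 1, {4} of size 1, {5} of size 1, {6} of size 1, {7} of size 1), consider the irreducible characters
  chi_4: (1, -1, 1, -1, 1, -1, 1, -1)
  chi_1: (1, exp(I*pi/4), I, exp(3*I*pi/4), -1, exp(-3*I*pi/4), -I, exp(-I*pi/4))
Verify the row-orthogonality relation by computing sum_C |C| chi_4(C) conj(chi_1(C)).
Sum = 0; so <chi_4, chi_1> = 0 (distinct irreducibles are orthogonal).

Why: Compute term by term over conjugacy classes (|C| * chi_4(C) * conj(chi_1(C))):
  1*(1)*conj(1) + 1*(-1)*conj(exp(I*pi/4)) + 1*(1)*conj(I) + 1*(-1)*conj(exp(3*I*pi/4)) + 1*(1)*conj(-1) + 1*(-1)*conj(exp(-3*I*pi/4)) + 1*(1)*conj(-I) + 1*(-1)*conj(exp(-I*pi/4))
  = (1) + (-exp(-I*pi/4)) + (-I) + (-exp(-3*I*pi/4)) + (-1) + (-exp(3*I*pi/4)) + (I) + (-exp(I*pi/4))
  = 0.
(Exp terms are combined using exp(i*s)*conj(exp(i*t)) = exp(i*(s-t)), and sums of them are collapsed using the identity that for every m > 1 the m distinct m-th roots of unity sum to 0, e.g. 1 + exp(2*I*pi/3) + exp(-2*I*pi/3) = 0.)
Dividing by |G| = 8 gives 0/8 = 0, matching the row-orthogonality relation <chi_4, chi_1> = [chi_4 = chi_1].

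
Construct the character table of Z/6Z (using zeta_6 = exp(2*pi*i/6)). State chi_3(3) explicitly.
Character table of Z/6Z (irreps indexed chi_0,...,chi_5 with chi_k(m) = zeta_6^(k*m), zeta_6 = exp(2*pi*i/6)):
  irrep \ class  {0} (size 1)  {1} (size 1)    {2} (size 1)    {3} (size 1)  {4} (size 1)    {5} (size 1)  
  chi_0          1             1               1               1             1               1             
  chi_1          1             exp(I*pi/3)     exp(2*I*pi/3)   -1            exp(-2*I*pi/3)  exp(-I*pi/3)  
  chi_2          1             exp(2*I*pi/3)   exp(-2*I*pi/3)  1             exp(2*I*pi/3)   exp(-2*I*pi/3)
  chi_3          1             -1              1               -1            1               -1            
  chi_4          1             exp(-2*I*pi/3)  exp(2*I*pi/3)   1             exp(-2*I*pi/3)  exp(2*I*pi/3) 
  chi_5          1             exp(-I*pi/3)    exp(-2*I*pi/3)  -1            exp(2*I*pi/3)   exp(I*pi/3)   

Spot check: chi_3(3) = zeta_6^(3*3) = zeta_6^9 = -1.

Proof sketch: Z/6Z is abelian, so all 6 irreducible complex representations are 1-dimensional. They are given by chi_k(m) = zeta_6^(k*m) for k = 0,...,5. Row orthogonality: sum_m chi_k(m) conj(chi_l(m)) = 6 * [k = l].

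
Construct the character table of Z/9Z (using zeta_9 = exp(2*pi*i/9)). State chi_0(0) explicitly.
Character table of Z/9Z (irreps indexed chi_0,...,chi_8 with chi_k(m) = zeta_9^(k*m), zeta_9 = exp(2*pi*i/9)):
  irrep \ class  {0} (size 1)  {1} (size 1)    {2} (size 1)    {3} (size 1)    {4} (size 1)    {5} (size 1)    {6} (size 1)    {7} (size 1)    {8} (size 1)  
  chi_0          1             1               1               1               1               1               1               1               1             
  chi_1          1             exp(2*I*pi/9)   exp(4*I*pi/9)   exp(2*I*pi/3)   exp(8*I*pi/9)   exp(-8*I*pi/9)  exp(-2*I*pi/3)  exp(-4*I*pi/9)  exp(-2*I*pi/9)
  chi_2          1             exp(4*I*pi/9)   exp(8*I*pi/9)   exp(-2*I*pi/3)  exp(-2*I*pi/9)  exp(2*I*pi/9)   exp(2*I*pi/3)   exp(-8*I*pi/9)  exp(-4*I*pi/9)
  chi_3          1             exp(2*I*pi/3)   exp(-2*I*pi/3)  1               exp(2*I*pi/3)   exp(-2*I*pi/3)  1               exp(2*I*pi/3)   exp(-2*I*pi/3)
  chi_4          1             exp(8*I*pi/9)   exp(-2*I*pi/9)  exp(2*I*pi/3)   exp(-4*I*pi/9)  exp(4*I*pi/9)   exp(-2*I*pi/3)  exp(2*I*pi/9)   exp(-8*I*pi/9)
  chi_5          1             exp(-8*I*pi/9)  exp(2*I*pi/9)   exp(-2*I*pi/3)  exp(4*I*pi/9)   exp(-4*I*pi/9)  exp(2*I*pi/3)   exp(-2*I*pi/9)  exp(8*I*pi/9) 
  chi_6          1             exp(-2*I*pi/3)  exp(2*I*pi/3)   1               exp(-2*I*pi/3)  exp(2*I*pi/3)   1               exp(-2*I*pi/3)  exp(2*I*pi/3) 
  chi_7          1             exp(-4*I*pi/9)  exp(-8*I*pi/9)  exp(2*I*pi/3)   exp(2*I*pi/9)   exp(-2*I*pi/9)  exp(-2*I*pi/3)  exp(8*I*pi/9)   exp(4*I*pi/9) 
  chi_8          1             exp(-2*I*pi/9)  exp(-4*I*pi/9)  exp(-2*I*pi/3)  exp(-8*I*pi/9)  exp(8*I*pi/9)   exp(2*I*pi/3)   exp(4*I*pi/9)   exp(2*I*pi/9) 

Spot check: chi_0(0) = zeta_9^(0*0) = zeta_9^0 = 1.

Justification: Z/9Z is abelian, so all 9 irreducible complex representations are 1-dimensional. They are given by chi_k(m) = zeta_9^(k*m) for k = 0,...,8. Row orthogonality: sum_m chi_k(m) conj(chi_l(m)) = 9 * [k = l].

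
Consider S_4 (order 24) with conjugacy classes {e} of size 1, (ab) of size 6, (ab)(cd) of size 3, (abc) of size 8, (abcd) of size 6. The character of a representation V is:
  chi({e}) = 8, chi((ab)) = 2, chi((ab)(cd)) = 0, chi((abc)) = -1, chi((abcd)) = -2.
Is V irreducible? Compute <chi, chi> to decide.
Not irreducible (reducible): <chi, chi> = 5 > 1.

Solution. <chi, chi> = (1/|G|) sum_C |C| * |chi(C)|^2 = (1/24)[1*|8|^2 + 6*|2|^2 + 3*|0|^2 + 8*|-1|^2 + 6*|-2|^2]
  = (1/24)[(64) + (24) + (0) + (8) + (24)] = 120/24 = 5.
A character is irreducible iff <chi, chi> = 1, so this representation is reducible.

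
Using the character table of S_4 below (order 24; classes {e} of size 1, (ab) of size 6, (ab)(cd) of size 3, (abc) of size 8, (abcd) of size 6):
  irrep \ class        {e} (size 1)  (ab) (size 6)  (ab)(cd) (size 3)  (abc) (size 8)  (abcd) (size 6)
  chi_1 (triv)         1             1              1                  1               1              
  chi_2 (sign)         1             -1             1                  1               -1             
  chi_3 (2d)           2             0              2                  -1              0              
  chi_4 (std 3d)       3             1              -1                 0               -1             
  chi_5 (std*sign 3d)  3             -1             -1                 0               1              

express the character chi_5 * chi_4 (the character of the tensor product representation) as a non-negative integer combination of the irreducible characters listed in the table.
chi_5 tensor chi_4 = chi_2 + chi_3 + chi_4 + chi_5 (all other irreducibles have multiplicity 0).

Argument: The character of a tensor product is the pointwise product (chi_5 * chi_4)(C) = chi_5(C) * chi_4(C):
  {e}: (3)*(3), (ab): (-1)*(1), (ab)(cd): (-1)*(-1), (abc): (0)*(0), (abcd): (1)*(-1)
so (chi_5 * chi_4) takes values
  {e} -> 9, (ab) -> -1, (ab)(cd) -> 1, (abc) -> 0, (abcd) -> -1.
Now take the inner product of this character with each irreducible chi from the table, <chi_5*chi_4, chi> = (1/24) sum_C |C| (chi_5*chi_4)(C) conj(chi(C)):
  <chi_5*chi_4, chi_1> = (1/24)[1*(9)*conj(1) + 6*(-1)*conj(1) + 3*(1)*conj(1) + 8*(0)*conj(1) + 6*(-1)*conj(1)]
      = (1/24)[(9) + (-6) + (3) + (0) + (-6)] = 0/24 = 0
  <chi_5*chi_4, chi_2> = (1/24)[1*(9)*conj(1) + 6*(-1)*conj(-1) + 3*(1)*conj(1) + 8*(0)*conj(1) + 6*(-1)*conj(-1)]
      = (1/24)[(9) + (6) + (3) + (0) + (6)] = 24/24 = 1
  <chi_5*chi_4, chi_3> = (1/24)[1*(9)*conj(2) + 6*(-1)*conj(0) + 3*(1)*conj(2) + 8*(0)*conj(-1) + 6*(-1)*conj(0)]
      = (1/24)[(18) + (0) + (6) + (0) + (0)] = 24/24 = 1
  <chi_5*chi_4, chi_4> = (1/24)[1*(9)*conj(3) + 6*(-1)*conj(1) + 3*(1)*conj(-1) + 8*(0)*conj(0) + 6*(-1)*conj(-1)]
      = (1/24)[(27) + (-6) + (-3) + (0) + (6)] = 24/24 = 1
  <chi_5*chi_4, chi_5> = (1/24)[1*(9)*conj(3) + 6*(-1)*conj(-1) + 3*(1)*conj(-1) + 8*(0)*conj(0) + 6*(-1)*conj(1)]
      = (1/24)[(27) + (6) + (-3) + (0) + (-6)] = 24/24 = 1
Hence the multiplicities are chi_2: 1, chi_3: 1, chi_4: 1, chi_5: 1. Dimension check: dim(chi_5)*dim(chi_4) = 3*3 = 9 and sum (mult * dim) = 1*1 + 1*2 + 1*3 + 1*3 = 9.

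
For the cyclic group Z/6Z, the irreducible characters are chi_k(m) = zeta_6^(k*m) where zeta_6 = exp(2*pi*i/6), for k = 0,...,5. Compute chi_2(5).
chi_2(5) = zeta_6^10 = exp(-2*I*pi/3)

Proof sketch: chi_2(5) = zeta_6^(2*5) = zeta_6^10. Since zeta_6^6 = 1, this equals zeta_6^4 = exp(2*pi*i*4/6) = exp(-2*I*pi/3).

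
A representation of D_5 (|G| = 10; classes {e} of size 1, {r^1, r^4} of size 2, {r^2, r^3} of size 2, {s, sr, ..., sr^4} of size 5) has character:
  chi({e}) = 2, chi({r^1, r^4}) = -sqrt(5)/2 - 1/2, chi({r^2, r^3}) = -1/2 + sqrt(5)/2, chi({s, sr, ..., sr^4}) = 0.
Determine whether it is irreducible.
Irreducible: <chi, chi> = 1.

Details: <chi, chi> = (1/|G|) sum_C |C| * |chi(C)|^2 = (1/10)[1*|2|^2 + 2*|-sqrt(5)/2 - 1/2|^2 + 2*|-1/2 + sqrt(5)/2|^2 + 5*|0|^2]
  = (1/10)[(4) + (sqrt(5) + 3) + (3 - sqrt(5)) + (0)] = 10/10 = 1.
A character is irreducible iff <chi, chi> = 1, so this representation is irreducible.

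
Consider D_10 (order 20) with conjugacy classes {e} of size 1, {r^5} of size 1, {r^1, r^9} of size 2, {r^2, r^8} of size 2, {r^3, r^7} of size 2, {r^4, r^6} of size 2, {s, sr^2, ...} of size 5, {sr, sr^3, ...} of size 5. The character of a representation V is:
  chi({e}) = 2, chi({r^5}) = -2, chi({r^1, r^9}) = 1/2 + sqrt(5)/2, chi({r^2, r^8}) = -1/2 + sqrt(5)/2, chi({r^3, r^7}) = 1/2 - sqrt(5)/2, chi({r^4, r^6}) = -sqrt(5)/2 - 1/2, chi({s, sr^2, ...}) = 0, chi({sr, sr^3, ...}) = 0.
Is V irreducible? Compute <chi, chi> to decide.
Irreducible: <chi, chi> = 1.

Details: <chi, chi> = (1/|G|) sum_C |C| * |chi(C)|^2 = (1/20)[1*|2|^2 + 1*|-2|^2 + 2*|1/2 + sqrt(5)/2|^2 + 2*|-1/2 + sqrt(5)/2|^2 + 2*|1/2 - sqrt(5)/2|^2 + 2*|-sqrt(5)/2 - 1/2|^2 + 5*|0|^2 + 5*|0|^2]
  = (1/20)[(4) + (4) + (sqrt(5) + 3) + (3 - sqrt(5)) + (3 - sqrt(5)) + (sqrt(5) + 3) + (0) + (0)] = 20/20 = 1.
A character is irreducible iff <chi, chi> = 1, so this representation is irreducible.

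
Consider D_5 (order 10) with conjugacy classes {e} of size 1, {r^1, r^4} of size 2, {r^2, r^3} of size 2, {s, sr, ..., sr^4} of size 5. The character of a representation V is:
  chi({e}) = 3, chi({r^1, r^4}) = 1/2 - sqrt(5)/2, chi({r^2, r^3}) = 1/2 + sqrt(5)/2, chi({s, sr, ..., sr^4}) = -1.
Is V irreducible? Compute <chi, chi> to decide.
Not irreducible (reducible): <chi, chi> = 2 > 1.

Argument: <chi, chi> = (1/|G|) sum_C |C| * |chi(C)|^2 = (1/10)[1*|3|^2 + 2*|1/2 - sqrt(5)/2|^2 + 2*|1/2 + sqrt(5)/2|^2 + 5*|-1|^2]
  = (1/10)[(9) + (3 - sqrt(5)) + (sqrt(5) + 3) + (5)] = 20/10 = 2.
A character is irreducible iff <chi, chi> = 1, so this representation is reducible.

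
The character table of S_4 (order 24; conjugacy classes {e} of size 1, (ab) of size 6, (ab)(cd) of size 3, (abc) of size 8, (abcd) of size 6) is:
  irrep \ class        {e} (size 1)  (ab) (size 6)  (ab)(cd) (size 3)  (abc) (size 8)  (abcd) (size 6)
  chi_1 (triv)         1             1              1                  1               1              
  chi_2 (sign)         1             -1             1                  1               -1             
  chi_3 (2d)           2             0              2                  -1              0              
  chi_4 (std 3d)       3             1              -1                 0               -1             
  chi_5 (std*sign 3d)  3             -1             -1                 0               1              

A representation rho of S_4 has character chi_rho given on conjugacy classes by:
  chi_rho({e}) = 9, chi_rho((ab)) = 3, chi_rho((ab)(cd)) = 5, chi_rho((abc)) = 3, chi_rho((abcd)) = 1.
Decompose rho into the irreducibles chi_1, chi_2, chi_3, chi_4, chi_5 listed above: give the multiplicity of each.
Multiplicities: chi_1: 3, chi_2: 1, chi_3: 1, chi_4: 1, chi_5: 0.

Explanation: Use <chi_rho, chi> = (1/|G|) sum_C |C| * chi_rho(C) * conj(chi(C)) with |G| = 24 for each irreducible chi in the table:
  <chi_rho, chi_1> = (1/24)[1*(9)*conj(1) + 6*(3)*conj(1) + 3*(5)*conj(1) + 8*(3)*conj(1) + 6*(1)*conj(1)]
      = (1/24)[(9) + (18) + (15) + (24) + (6)] = 72/24 = 3
  <chi_rho, chi_2> = (1/24)[1*(9)*conj(1) + 6*(3)*conj(-1) + 3*(5)*conj(1) + 8*(3)*conj(1) + 6*(1)*conj(-1)]
      = (1/24)[(9) + (-18) + (15) + (24) + (-6)] = 24/24 = 1
  <chi_rho, chi_3> = (1/24)[1*(9)*conj(2) + 6*(3)*conj(0) + 3*(5)*conj(2) + 8*(3)*conj(-1) + 6*(1)*conj(0)]
      = (1/24)[(18) + (0) + (30) + (-24) + (0)] = 24/24 = 1
  <chi_rho, chi_4> = (1/24)[1*(9)*conj(3) + 6*(3)*conj(1) + 3*(5)*conj(-1) + 8*(3)*conj(0) + 6*(1)*conj(-1)]
      = (1/24)[(27) + (18) + (-15) + (0) + (-6)] = 24/24 = 1
  <chi_rho, chi_5> = (1/24)[1*(9)*conj(3) + 6*(3)*conj(-1) + 3*(5)*conj(-1) + 8*(3)*conj(0) + 6*(1)*conj(1)]
      = (1/24)[(27) + (-18) + (-15) + (0) + (6)] = 0/24 = 0
Dimension check: dim(rho) = sum (mult * dim) = 3*1 + 1*1 + 1*2 + 1*3 + 0*3 = 9 = chi_rho(e) = 9.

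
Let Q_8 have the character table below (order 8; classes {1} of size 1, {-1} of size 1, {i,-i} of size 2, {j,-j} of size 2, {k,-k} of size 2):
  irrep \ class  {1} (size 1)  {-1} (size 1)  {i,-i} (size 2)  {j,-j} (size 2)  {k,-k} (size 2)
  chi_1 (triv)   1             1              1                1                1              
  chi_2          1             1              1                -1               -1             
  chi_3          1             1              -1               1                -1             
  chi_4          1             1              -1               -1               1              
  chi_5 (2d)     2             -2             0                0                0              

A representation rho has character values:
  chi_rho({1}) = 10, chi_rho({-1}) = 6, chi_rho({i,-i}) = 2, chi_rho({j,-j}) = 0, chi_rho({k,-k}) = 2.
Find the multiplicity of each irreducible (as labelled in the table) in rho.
Multiplicities: chi_1: 3, chi_2: 2, chi_3: 1, chi_4: 2, chi_5: 1.

Why: Use <chi_rho, chi> = (1/|G|) sum_C |C| * chi_rho(C) * conj(chi(C)) with |G| = 8 for each irreducible chi in the table:
  <chi_rho, chi_1> = (1/8)[1*(10)*conj(1) + 1*(6)*conj(1) + 2*(2)*conj(1) + 2*(0)*conj(1) + 2*(2)*conj(1)]
      = (1/8)[(10) + (6) + (4) + (0) + (4)] = 24/8 = 3
  <chi_rho, chi_2> = (1/8)[1*(10)*conj(1) + 1*(6)*conj(1) + 2*(2)*conj(1) + 2*(0)*conj(-1) + 2*(2)*conj(-1)]
      = (1/8)[(10) + (6) + (4) + (0) + (-4)] = 16/8 = 2
  <chi_rho, chi_3> = (1/8)[1*(10)*conj(1) + 1*(6)*conj(1) + 2*(2)*conj(-1) + 2*(0)*conj(1) + 2*(2)*conj(-1)]
      = (1/8)[(10) + (6) + (-4) + (0) + (-4)] = 8/8 = 1
  <chi_rho, chi_4> = (1/8)[1*(10)*conj(1) + 1*(6)*conj(1) + 2*(2)*conj(-1) + 2*(0)*conj(-1) + 2*(2)*conj(1)]
      = (1/8)[(10) + (6) + (-4) + (0) + (4)] = 16/8 = 2
  <chi_rho, chi_5> = (1/8)[1*(10)*conj(2) + 1*(6)*conj(-2) + 2*(2)*conj(0) + 2*(0)*conj(0) + 2*(2)*conj(0)]
      = (1/8)[(20) + (-12) + (0) + (0) + (0)] = 8/8 = 1
Dimension check: dim(rho) = sum (mult * dim) = 3*1 + 2*1 + 1*1 + 2*1 + 1*2 = 10 = chi_rho(e) = 10.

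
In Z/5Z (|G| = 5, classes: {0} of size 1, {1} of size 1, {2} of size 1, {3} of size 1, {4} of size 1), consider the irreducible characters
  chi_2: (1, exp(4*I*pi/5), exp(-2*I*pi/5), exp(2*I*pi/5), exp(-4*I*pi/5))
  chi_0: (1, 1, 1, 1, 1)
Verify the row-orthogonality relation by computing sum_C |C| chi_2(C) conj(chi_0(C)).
Sum = 0; so <chi_2, chi_0> = 0 (distinct irreducibles are orthogonal).

Derivation: Compute term by term over conjugacy classes (|C| * chi_2(C) * conj(chi_0(C))):
  1*(1)*conj(1) + 1*(exp(4*I*pi/5))*conj(1) + 1*(exp(-2*I*pi/5))*conj(1) + 1*(exp(2*I*pi/5))*conj(1) + 1*(exp(-4*I*pi/5))*conj(1)
  = (1) + (exp(4*I*pi/5)) + (exp(-2*I*pi/5)) + (exp(2*I*pi/5)) + (exp(-4*I*pi/5))
  = 0.
(Exp terms are combined using exp(i*s)*conj(exp(i*t)) = exp(i*(s-t)), and sums of them are collapsed using the identity that for every m > 1 the m distinct m-th roots of unity sum to 0, e.g. 1 + exp(2*I*pi/3) + exp(-2*I*pi/3) = 0.)
Dividing by |G| = 5 gives 0/5 = 0, matching the row-orthogonality relation <chi_2, chi_0> = [chi_2 = chi_0].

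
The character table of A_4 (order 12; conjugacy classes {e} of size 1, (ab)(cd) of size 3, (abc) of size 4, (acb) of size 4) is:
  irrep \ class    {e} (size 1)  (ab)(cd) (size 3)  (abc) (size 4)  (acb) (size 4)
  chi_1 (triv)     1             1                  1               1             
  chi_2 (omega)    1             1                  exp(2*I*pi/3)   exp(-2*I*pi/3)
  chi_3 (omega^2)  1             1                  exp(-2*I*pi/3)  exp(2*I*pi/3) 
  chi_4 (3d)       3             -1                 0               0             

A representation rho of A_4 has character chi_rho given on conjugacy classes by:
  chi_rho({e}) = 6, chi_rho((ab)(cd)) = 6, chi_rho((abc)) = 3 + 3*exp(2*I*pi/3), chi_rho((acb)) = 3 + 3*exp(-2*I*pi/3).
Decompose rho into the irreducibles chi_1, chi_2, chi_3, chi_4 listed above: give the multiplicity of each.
Multiplicities: chi_1: 3, chi_2: 3, chi_3: 0, chi_4: 0.

Working: Use <chi_rho, chi> = (1/|G|) sum_C |C| * chi_rho(C) * conj(chi(C)) with |G| = 12 for each irreducible chi in the table:
  <chi_rho, chi_1> = (1/12)[1*(6)*conj(1) + 3*(6)*conj(1) + 4*(3 + 3*exp(2*I*pi/3))*conj(1) + 4*(3 + 3*exp(-2*I*pi/3))*conj(1)]
      = (1/12)[(6) + (18) + (12 + 12*exp(2*I*pi/3)) + (12 + 12*exp(-2*I*pi/3))] = 36/12 = 3
  <chi_rho, chi_2> = (1/12)[1*(6)*conj(1) + 3*(6)*conj(1) + 4*(3 + 3*exp(2*I*pi/3))*conj(exp(2*I*pi/3)) + 4*(3 + 3*exp(-2*I*pi/3))*conj(exp(-2*I*pi/3))]
      = (1/12)[(6) + (18) + (12 + 12*exp(-2*I*pi/3)) + (12 + 12*exp(2*I*pi/3))] = 36/12 = 3
  <chi_rho, chi_3> = (1/12)[1*(6)*conj(1) + 3*(6)*conj(1) + 4*(3 + 3*exp(2*I*pi/3))*conj(exp(-2*I*pi/3)) + 4*(3 + 3*exp(-2*I*pi/3))*conj(exp(2*I*pi/3))]
      = (1/12)[(6) + (18) + (-12) + (-12)] = 0/12 = 0
  <chi_rho, chi_4> = (1/12)[1*(6)*conj(3) + 3*(6)*conj(-1) + 4*(3 + 3*exp(2*I*pi/3))*conj(0) + 4*(3 + 3*exp(-2*I*pi/3))*conj(0)]
      = (1/12)[(18) + (-18) + (0) + (0)] = 0/12 = 0
(Exp terms are combined using exp(i*s)*conj(exp(i*t)) = exp(i*(s-t)), and sums of them are collapsed using the identity that for every m > 1 the m distinct m-th roots of unity sum to 0, e.g. 1 + exp(2*I*pi/3) + exp(-2*I*pi/3) = 0.)
Dimension check: dim(rho) = sum (mult * dim) = 3*1 + 3*1 + 0*1 + 0*3 = 6 = chi_rho(e) = 6.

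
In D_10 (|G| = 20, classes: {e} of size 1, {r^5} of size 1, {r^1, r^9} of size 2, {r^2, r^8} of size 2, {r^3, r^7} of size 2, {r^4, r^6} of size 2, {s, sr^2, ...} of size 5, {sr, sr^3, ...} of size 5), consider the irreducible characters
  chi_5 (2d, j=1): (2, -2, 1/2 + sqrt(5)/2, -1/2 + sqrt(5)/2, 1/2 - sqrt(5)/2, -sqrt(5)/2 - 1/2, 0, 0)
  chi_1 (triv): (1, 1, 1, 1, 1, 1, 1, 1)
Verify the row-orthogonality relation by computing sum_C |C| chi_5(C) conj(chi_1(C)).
Sum = 0; so <chi_5, chi_1> = 0 (distinct irreducibles are orthogonal).

Why: Compute term by term over conjugacy classes (|C| * chi_5(C) * conj(chi_1(C))):
  1*(2)*conj(1) + 1*(-2)*conj(1) + 2*(1/2 + sqrt(5)/2)*conj(1) + 2*(-1/2 + sqrt(5)/2)*conj(1) + 2*(1/2 - sqrt(5)/2)*conj(1) + 2*(-sqrt(5)/2 - 1/2)*conj(1) + 5*(0)*conj(1) + 5*(0)*conj(1)
  = (2) + (-2) + (1 + sqrt(5)) + (-1 + sqrt(5)) + (1 - sqrt(5)) + (-sqrt(5) - 1) + (0) + (0)
  = 0.
Dividing by |G| = 20 gives 0/20 = 0, matching the row-orthogonality relation <chi_5, chi_1> = [chi_5 = chi_1].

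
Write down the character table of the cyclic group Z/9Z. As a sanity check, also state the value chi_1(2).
Character table of Z/9Z (irreps indexed chi_0,...,chi_8 with chi_k(m) = zeta_9^(k*m), zeta_9 = exp(2*pi*i/9)):
  irrep \ class  {0} (size 1)  {1} (size 1)    {2} (size 1)    {3} (size 1)    {4} (size 1)    {5} (size 1)    {6} (size 1)    {7} (size 1)    {8} (size 1)  
  chi_0          1             1               1               1               1               1               1               1               1             
  chi_1          1             exp(2*I*pi/9)   exp(4*I*pi/9)   exp(2*I*pi/3)   exp(8*I*pi/9)   exp(-8*I*pi/9)  exp(-2*I*pi/3)  exp(-4*I*pi/9)  exp(-2*I*pi/9)
  chi_2          1             exp(4*I*pi/9)   exp(8*I*pi/9)   exp(-2*I*pi/3)  exp(-2*I*pi/9)  exp(2*I*pi/9)   exp(2*I*pi/3)   exp(-8*I*pi/9)  exp(-4*I*pi/9)
  chi_3          1             exp(2*I*pi/3)   exp(-2*I*pi/3)  1               exp(2*I*pi/3)   exp(-2*I*pi/3)  1               exp(2*I*pi/3)   exp(-2*I*pi/3)
  chi_4          1             exp(8*I*pi/9)   exp(-2*I*pi/9)  exp(2*I*pi/3)   exp(-4*I*pi/9)  exp(4*I*pi/9)   exp(-2*I*pi/3)  exp(2*I*pi/9)   exp(-8*I*pi/9)
  chi_5          1             exp(-8*I*pi/9)  exp(2*I*pi/9)   exp(-2*I*pi/3)  exp(4*I*pi/9)   exp(-4*I*pi/9)  exp(2*I*pi/3)   exp(-2*I*pi/9)  exp(8*I*pi/9) 
  chi_6          1             exp(-2*I*pi/3)  exp(2*I*pi/3)   1               exp(-2*I*pi/3)  exp(2*I*pi/3)   1               exp(-2*I*pi/3)  exp(2*I*pi/3) 
  chi_7          1             exp(-4*I*pi/9)  exp(-8*I*pi/9)  exp(2*I*pi/3)   exp(2*I*pi/9)   exp(-2*I*pi/9)  exp(-2*I*pi/3)  exp(8*I*pi/9)   exp(4*I*pi/9) 
  chi_8          1             exp(-2*I*pi/9)  exp(-4*I*pi/9)  exp(-2*I*pi/3)  exp(-8*I*pi/9)  exp(8*I*pi/9)   exp(2*I*pi/3)   exp(4*I*pi/9)   exp(2*I*pi/9) 

Spot check: chi_1(2) = zeta_9^(1*2) = zeta_9^2 = exp(4*I*pi/9).

Working: Z/9Z is abelian, so all 9 irreducible complex representations are 1-dimensional. They are given by chi_k(m) = zeta_9^(k*m) for k = 0,...,8. Row orthogonality: sum_m chi_k(m) conj(chi_l(m)) = 9 * [k = l].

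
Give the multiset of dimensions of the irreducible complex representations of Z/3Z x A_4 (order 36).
Dimensions: 1, 1, 1, 1, 1, 1, 1, 1, 1, 3, 3, 3

Reasoning: There are 12 irreducibles (= number of conjugacy classes). Their dimensions d_i satisfy sum d_i^2 = |G| = 36: 1 + 1 + 1 + 1 + 1 + 1 + 1 + 1 + 1 + 9 + 9 + 9 = 36. (For the product with Z/3Z: each of the 3 1-dim characters of Z/3Z tensors with each irrep of A_4, giving 3 copies of each A_4-dimension.)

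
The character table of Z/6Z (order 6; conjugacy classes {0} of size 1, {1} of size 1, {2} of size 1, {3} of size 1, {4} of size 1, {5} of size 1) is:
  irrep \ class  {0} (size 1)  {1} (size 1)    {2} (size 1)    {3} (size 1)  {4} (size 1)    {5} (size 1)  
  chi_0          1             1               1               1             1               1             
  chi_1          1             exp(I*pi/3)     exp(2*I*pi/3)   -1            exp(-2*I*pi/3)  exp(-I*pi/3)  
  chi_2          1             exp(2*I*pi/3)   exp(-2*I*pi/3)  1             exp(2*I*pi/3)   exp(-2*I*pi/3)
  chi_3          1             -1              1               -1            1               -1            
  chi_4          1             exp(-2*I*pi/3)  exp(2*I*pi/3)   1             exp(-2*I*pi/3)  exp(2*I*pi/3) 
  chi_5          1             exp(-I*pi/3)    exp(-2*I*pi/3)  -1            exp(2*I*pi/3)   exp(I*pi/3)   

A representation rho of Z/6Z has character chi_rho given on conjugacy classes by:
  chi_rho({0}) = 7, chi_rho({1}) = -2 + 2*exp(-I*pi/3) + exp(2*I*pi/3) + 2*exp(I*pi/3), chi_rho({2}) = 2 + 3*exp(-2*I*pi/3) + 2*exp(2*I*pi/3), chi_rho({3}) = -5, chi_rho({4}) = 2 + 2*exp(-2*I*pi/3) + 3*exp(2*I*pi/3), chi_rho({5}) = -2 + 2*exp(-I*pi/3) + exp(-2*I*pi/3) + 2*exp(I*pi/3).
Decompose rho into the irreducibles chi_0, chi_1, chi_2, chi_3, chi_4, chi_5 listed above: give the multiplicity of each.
Multiplicities: chi_0: 0, chi_1: 2, chi_2: 1, chi_3: 2, chi_4: 0, chi_5: 2.

Reasoning: Use <chi_rho, chi> = (1/|G|) sum_C |C| * chi_rho(C) * conj(chi(C)) with |G| = 6 for each irreducible chi in the table:
  <chi_rho, chi_0> = (1/6)[1*(7)*conj(1) + 1*(-2 + 2*exp(-I*pi/3) + exp(2*I*pi/3) + 2*exp(I*pi/3))*conj(1) + 1*(2 + 3*exp(-2*I*pi/3) + 2*exp(2*I*pi/3))*conj(1) + 1*(-5)*conj(1) + 1*(2 + 2*exp(-2*I*pi/3) + 3*exp(2*I*pi/3))*conj(1) + 1*(-2 + 2*exp(-I*pi/3) + exp(-2*I*pi/3) + 2*exp(I*pi/3))*conj(1)]
      = (1/6)[(7) + (-2 + 2*exp(-I*pi/3) + exp(2*I*pi/3) + 2*exp(I*pi/3)) + (2 + 3*exp(-2*I*pi/3) + 2*exp(2*I*pi/3)) + (-5) + (2 + 2*exp(-2*I*pi/3) + 3*exp(2*I*pi/3)) + (-2 + 2*exp(-I*pi/3) + exp(-2*I*pi/3) + 2*exp(I*pi/3))] = 0/6 = 0
  <chi_rho, chi_1> = (1/6)[1*(7)*conj(1) + 1*(-2 + 2*exp(-I*pi/3) + exp(2*I*pi/3) + 2*exp(I*pi/3))*conj(exp(I*pi/3)) + 1*(2 + 3*exp(-2*I*pi/3) + 2*exp(2*I*pi/3))*conj(exp(2*I*pi/3)) + 1*(-5)*conj(-1) + 1*(2 + 2*exp(-2*I*pi/3) + 3*exp(2*I*pi/3))*conj(exp(-2*I*pi/3)) + 1*(-2 + 2*exp(-I*pi/3) + exp(-2*I*pi/3) + 2*exp(I*pi/3))*conj(exp(-I*pi/3))]
      = (1/6)[(7) + (2 + 2*exp(-2*I*pi/3) + exp(I*pi/3) - 2*exp(-I*pi/3)) + (2 + 2*exp(-2*I*pi/3) + 3*exp(2*I*pi/3)) + (5) + (2 + 3*exp(-2*I*pi/3) + 2*exp(2*I*pi/3)) + (2 - 2*exp(I*pi/3) + exp(-I*pi/3) + 2*exp(2*I*pi/3))] = 12/6 = 2
  <chi_rho, chi_2> = (1/6)[1*(7)*conj(1) + 1*(-2 + 2*exp(-I*pi/3) + exp(2*I*pi/3) + 2*exp(I*pi/3))*conj(exp(2*I*pi/3)) + 1*(2 + 3*exp(-2*I*pi/3) + 2*exp(2*I*pi/3))*conj(exp(-2*I*pi/3)) + 1*(-5)*conj(1) + 1*(2 + 2*exp(-2*I*pi/3) + 3*exp(2*I*pi/3))*conj(exp(2*I*pi/3)) + 1*(-2 + 2*exp(-I*pi/3) + exp(-2*I*pi/3) + 2*exp(I*pi/3))*conj(exp(-2*I*pi/3))]
      = (1/6)[(7) + (1) + (1) + (-5) + (1) + (1)] = 6/6 = 1
  <chi_rho, chi_3> = (1/6)[1*(7)*conj(1) + 1*(-2 + 2*exp(-I*pi/3) + exp(2*I*pi/3) + 2*exp(I*pi/3))*conj(-1) + 1*(2 + 3*exp(-2*I*pi/3) + 2*exp(2*I*pi/3))*conj(1) + 1*(-5)*conj(-1) + 1*(2 + 2*exp(-2*I*pi/3) + 3*exp(2*I*pi/3))*conj(1) + 1*(-2 + 2*exp(-I*pi/3) + exp(-2*I*pi/3) + 2*exp(I*pi/3))*conj(-1)]
      = (1/6)[(7) + (2 - 2*exp(I*pi/3) - exp(2*I*pi/3) - 2*exp(-I*pi/3)) + (2 + 3*exp(-2*I*pi/3) + 2*exp(2*I*pi/3)) + (5) + (2 + 2*exp(-2*I*pi/3) + 3*exp(2*I*pi/3)) + (2 - 2*exp(I*pi/3) - exp(-2*I*pi/3) - 2*exp(-I*pi/3))] = 12/6 = 2
  <chi_rho, chi_4> = (1/6)[1*(7)*conj(1) + 1*(-2 + 2*exp(-I*pi/3) + exp(2*I*pi/3) + 2*exp(I*pi/3))*conj(exp(-2*I*pi/3)) + 1*(2 + 3*exp(-2*I*pi/3) + 2*exp(2*I*pi/3))*conj(exp(2*I*pi/3)) + 1*(-5)*conj(1) + 1*(2 + 2*exp(-2*I*pi/3) + 3*exp(2*I*pi/3))*conj(exp(-2*I*pi/3)) + 1*(-2 + 2*exp(-I*pi/3) + exp(-2*I*pi/3) + 2*exp(I*pi/3))*conj(exp(2*I*pi/3))]
      = (1/6)[(7) + (-2 - 2*exp(2*I*pi/3) + exp(-2*I*pi/3) + 2*exp(I*pi/3)) + (2 + 2*exp(-2*I*pi/3) + 3*exp(2*I*pi/3)) + (-5) + (2 + 3*exp(-2*I*pi/3) + 2*exp(2*I*pi/3)) + (-2 + 2*exp(-I*pi/3) + exp(2*I*pi/3) - 2*exp(-2*I*pi/3))] = 0/6 = 0
  <chi_rho, chi_5> = (1/6)[1*(7)*conj(1) + 1*(-2 + 2*exp(-I*pi/3) + exp(2*I*pi/3) + 2*exp(I*pi/3))*conj(exp(-I*pi/3)) + 1*(2 + 3*exp(-2*I*pi/3) + 2*exp(2*I*pi/3))*conj(exp(-2*I*pi/3)) + 1*(-5)*conj(-1) + 1*(2 + 2*exp(-2*I*pi/3) + 3*exp(2*I*pi/3))*conj(exp(2*I*pi/3)) + 1*(-2 + 2*exp(-I*pi/3) + exp(-2*I*pi/3) + 2*exp(I*pi/3))*conj(exp(I*pi/3))]
      = (1/6)[(7) + (-1) + (1) + (5) + (1) + (-1)] = 12/6 = 2
(Exp terms are combined using exp(i*s)*conj(exp(i*t)) = exp(i*(s-t)), and sums of them are collapsed using the identity that for every m > 1 the m distinct m-th roots of unity sum to 0, e.g. 1 + exp(2*I*pi/3) + exp(-2*I*pi/3) = 0.)
Dimension check: dim(rho) = sum (mult * dim) = 0*1 + 2*1 + 1*1 + 2*1 + 0*1 + 2*1 = 7 = chi_rho(e) = 7.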